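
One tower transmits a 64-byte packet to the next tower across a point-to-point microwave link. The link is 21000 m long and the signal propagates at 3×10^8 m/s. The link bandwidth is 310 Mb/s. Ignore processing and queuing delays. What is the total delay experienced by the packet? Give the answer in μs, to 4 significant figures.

L = 64 × 8 = 512 bits.
Transmission delay = L/R = 512 / 310000000 = 1.65161 μs.
Propagation delay = d/s = 21000 m / 300000000 m/s = 70 μs.
Total = 71.65 μs.

71.65 μs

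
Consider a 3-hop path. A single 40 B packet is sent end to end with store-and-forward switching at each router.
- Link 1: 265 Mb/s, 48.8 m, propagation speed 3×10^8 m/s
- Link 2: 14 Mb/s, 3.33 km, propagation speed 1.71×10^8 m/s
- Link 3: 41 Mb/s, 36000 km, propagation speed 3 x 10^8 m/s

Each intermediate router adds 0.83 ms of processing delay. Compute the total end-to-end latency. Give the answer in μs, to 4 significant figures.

121700 μs

L = 40 × 8 = 320 bits.
Transmission delays (L/R per hop): 1.20755, 22.8571, 7.80488 μs; sum = 31.8696 μs.
Propagation delays (d/s per hop): 0.162667, 19.4737, 120000 μs; sum = 120020 μs.
Processing at 2 router(s): 2 × 0.83 ms = 1660 μs.
End-to-end = 121700 μs.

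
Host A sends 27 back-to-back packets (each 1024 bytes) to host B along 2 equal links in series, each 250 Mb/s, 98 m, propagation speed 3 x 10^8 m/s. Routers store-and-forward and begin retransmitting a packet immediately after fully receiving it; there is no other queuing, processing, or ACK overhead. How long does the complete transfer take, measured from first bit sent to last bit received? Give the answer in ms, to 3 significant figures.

0.918 ms

Per-hop transmission t_tx = L/R = 8192/250000000 = 0.032768 ms.
Per-hop propagation t_prop = 98/300000000 = 0.000326667 ms.
Pipeline fill: first packet needs 2·t_tx to clear all hops; remaining 26 packets each add one t_tx.
Total = (2+27-1)·t_tx + 2·t_prop = 28·0.032768 + 2·0.000326667 = 0.918 ms.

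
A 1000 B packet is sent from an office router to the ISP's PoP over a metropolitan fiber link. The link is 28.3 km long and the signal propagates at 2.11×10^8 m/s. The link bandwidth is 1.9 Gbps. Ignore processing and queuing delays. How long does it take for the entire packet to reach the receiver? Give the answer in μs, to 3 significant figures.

138 μs

L = 1000 × 8 = 8000 bits.
Transmission delay = L/R = 8000 / 1900000000 = 4.21053 μs.
Propagation delay = d/s = 28300 m / 211000000 m/s = 134.123 μs.
Total = 138 μs.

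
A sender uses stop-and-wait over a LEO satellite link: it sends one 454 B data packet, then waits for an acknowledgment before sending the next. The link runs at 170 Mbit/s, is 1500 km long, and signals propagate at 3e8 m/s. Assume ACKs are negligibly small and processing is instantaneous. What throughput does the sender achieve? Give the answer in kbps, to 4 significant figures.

t_tx = L/R = 3632/170000000 = 2.13647e-05 s.
t_prop = 1500000/300000000 = 0.005 s; RTT = 0.01 s.
Cycle = t_tx + RTT = 0.0100214 s.
Throughput = L / cycle = 3632 / 0.0100214 = 362.4 kbps.

362.4 kbps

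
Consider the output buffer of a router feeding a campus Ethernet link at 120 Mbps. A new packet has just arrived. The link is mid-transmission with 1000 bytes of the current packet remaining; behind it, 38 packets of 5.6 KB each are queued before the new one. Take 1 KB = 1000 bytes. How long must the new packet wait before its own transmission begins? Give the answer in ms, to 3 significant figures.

Each queued packet: L/R = 44800/120000000 = 0.373333 ms.
38 queued → 14.1867 ms.
Plus remaining 8000 bits of current packet: 0.0666667 ms.
Queuing delay = 14.3 ms.

14.3 ms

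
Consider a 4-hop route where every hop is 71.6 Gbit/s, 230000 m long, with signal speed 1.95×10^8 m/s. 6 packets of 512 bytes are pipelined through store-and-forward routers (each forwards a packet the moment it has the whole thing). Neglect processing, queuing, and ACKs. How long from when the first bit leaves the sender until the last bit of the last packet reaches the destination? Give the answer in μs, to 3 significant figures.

Per-hop transmission t_tx = L/R = 4096/71600000000 = 0.0572067 μs.
Per-hop propagation t_prop = 230000/195000000 = 1179.49 μs.
Pipeline fill: first packet needs 4·t_tx to clear all hops; remaining 5 packets each add one t_tx.
Total = (4+6-1)·t_tx + 4·t_prop = 9·0.0572067 + 4·1179.49 = 4720 μs.

4720 μs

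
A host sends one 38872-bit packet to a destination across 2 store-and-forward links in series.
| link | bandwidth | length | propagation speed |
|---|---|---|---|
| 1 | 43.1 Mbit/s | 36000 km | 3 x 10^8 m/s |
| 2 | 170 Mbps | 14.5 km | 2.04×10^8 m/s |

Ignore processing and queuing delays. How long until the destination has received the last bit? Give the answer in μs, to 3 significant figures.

Transmission delays (L/R per hop): 901.903, 228.659 μs; sum = 1130.56 μs.
Propagation delays (d/s per hop): 120000, 71.0784 μs; sum = 120071 μs.
End-to-end = 121000 μs.

121000 μs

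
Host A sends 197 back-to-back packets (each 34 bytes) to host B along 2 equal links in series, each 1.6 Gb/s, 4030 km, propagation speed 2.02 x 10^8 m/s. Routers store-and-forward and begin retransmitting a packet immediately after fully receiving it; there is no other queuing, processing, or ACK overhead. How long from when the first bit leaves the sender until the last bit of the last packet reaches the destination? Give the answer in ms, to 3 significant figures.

39.9 ms

Per-hop transmission t_tx = L/R = 272/1600000000 = 0.00017 ms.
Per-hop propagation t_prop = 4030000/202000000 = 19.9505 ms.
Pipeline fill: first packet needs 2·t_tx to clear all hops; remaining 196 packets each add one t_tx.
Total = (2+197-1)·t_tx + 2·t_prop = 198·0.00017 + 2·19.9505 = 39.9 ms.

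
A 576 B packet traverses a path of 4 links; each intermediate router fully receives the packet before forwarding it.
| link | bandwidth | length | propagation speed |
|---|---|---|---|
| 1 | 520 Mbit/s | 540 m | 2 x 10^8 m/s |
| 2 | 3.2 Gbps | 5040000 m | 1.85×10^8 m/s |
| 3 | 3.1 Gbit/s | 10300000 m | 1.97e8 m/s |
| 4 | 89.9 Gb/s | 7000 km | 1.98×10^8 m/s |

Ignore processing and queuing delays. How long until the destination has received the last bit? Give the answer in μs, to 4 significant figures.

114900 μs

L = 576 × 8 = 4608 bits.
Transmission delays (L/R per hop): 8.86154, 1.44, 1.48645, 0.051257 μs; sum = 11.8392 μs.
Propagation delays (d/s per hop): 2.7, 27243.2, 52284.3, 35353.5 μs; sum = 114884 μs.
End-to-end = 114900 μs.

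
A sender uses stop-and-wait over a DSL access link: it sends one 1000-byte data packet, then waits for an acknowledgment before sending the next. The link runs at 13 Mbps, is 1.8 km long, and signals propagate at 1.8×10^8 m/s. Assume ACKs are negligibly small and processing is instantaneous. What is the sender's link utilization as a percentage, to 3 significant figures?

96.9 %

t_tx = L/R = 8000/13000000 = 0.000615385 s.
t_prop = 1800/180000000 = 1e-05 s; RTT = 2e-05 s.
Cycle = t_tx + RTT = 0.000635385 s.
Utilization = t_tx / cycle = 0.000615385/0.000635385 = 96.9 %.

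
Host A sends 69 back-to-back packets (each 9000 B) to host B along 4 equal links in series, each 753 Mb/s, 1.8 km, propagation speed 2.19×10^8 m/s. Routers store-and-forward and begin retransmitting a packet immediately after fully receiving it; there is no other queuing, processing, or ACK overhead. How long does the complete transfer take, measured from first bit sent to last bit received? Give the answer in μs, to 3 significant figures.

6920 μs

Per-hop transmission t_tx = L/R = 72000/753000000 = 95.6175 μs.
Per-hop propagation t_prop = 1800/219000000 = 8.21918 μs.
Pipeline fill: first packet needs 4·t_tx to clear all hops; remaining 68 packets each add one t_tx.
Total = (4+69-1)·t_tx + 4·t_prop = 72·95.6175 + 4·8.21918 = 6920 μs.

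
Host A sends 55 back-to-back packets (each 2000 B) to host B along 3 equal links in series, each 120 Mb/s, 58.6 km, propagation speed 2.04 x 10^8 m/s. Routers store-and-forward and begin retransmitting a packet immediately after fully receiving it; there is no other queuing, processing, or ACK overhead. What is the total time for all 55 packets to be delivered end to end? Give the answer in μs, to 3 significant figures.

Per-hop transmission t_tx = L/R = 16000/120000000 = 133.333 μs.
Per-hop propagation t_prop = 58600/204000000 = 287.255 μs.
Pipeline fill: first packet needs 3·t_tx to clear all hops; remaining 54 packets each add one t_tx.
Total = (3+55-1)·t_tx + 3·t_prop = 57·133.333 + 3·287.255 = 8460 μs.

8460 μs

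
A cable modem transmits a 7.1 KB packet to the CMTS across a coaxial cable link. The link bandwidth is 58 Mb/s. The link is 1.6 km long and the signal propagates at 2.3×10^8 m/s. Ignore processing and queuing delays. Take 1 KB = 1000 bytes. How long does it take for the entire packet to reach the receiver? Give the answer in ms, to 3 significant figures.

L = 56800 bits.
Transmission delay = L/R = 56800 / 58000000 = 0.97931 ms.
Propagation delay = d/s = 1600 m / 2.3e+08 m/s = 0.00695652 ms.
Total = 0.986 ms.

0.986 ms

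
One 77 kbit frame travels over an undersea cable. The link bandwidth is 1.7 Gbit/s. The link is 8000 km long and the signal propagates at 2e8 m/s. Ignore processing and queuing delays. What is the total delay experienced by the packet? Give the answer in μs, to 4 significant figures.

40050 μs

L = 77000 bits.
Transmission delay = L/R = 77000 / 1700000000 = 45.2941 μs.
Propagation delay = d/s = 8000000 m / 200000000 m/s = 40000 μs.
Total = 40050 μs.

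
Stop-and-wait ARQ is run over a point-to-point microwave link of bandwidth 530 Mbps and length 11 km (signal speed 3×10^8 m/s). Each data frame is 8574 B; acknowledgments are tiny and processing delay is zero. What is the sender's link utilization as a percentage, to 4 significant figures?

63.83 %

t_tx = L/R = 68592/530000000 = 0.000129419 s.
t_prop = 11000/300000000 = 3.66667e-05 s; RTT = 7.33333e-05 s.
Cycle = t_tx + RTT = 0.000202752 s.
Utilization = t_tx / cycle = 0.000129419/0.000202752 = 63.83 %.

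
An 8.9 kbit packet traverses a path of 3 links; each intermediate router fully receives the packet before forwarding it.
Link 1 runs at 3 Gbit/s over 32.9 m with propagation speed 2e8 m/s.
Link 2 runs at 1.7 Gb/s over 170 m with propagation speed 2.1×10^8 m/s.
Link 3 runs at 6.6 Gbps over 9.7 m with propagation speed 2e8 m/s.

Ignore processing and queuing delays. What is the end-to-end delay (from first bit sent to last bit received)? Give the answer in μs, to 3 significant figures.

L = 8900 bits.
Transmission delays (L/R per hop): 2.96667, 5.23529, 1.34848 μs; sum = 9.55045 μs.
Propagation delays (d/s per hop): 0.1645, 0.809524, 0.0485 μs; sum = 1.02252 μs.
End-to-end = 10.6 μs.

10.6 μs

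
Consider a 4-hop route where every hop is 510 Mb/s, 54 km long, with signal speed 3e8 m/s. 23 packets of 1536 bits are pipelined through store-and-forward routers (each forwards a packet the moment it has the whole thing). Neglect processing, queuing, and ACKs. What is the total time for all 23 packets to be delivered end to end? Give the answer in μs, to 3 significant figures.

798 μs

Per-hop transmission t_tx = L/R = 1536/510000000 = 3.01176 μs.
Per-hop propagation t_prop = 54000/300000000 = 180 μs.
Pipeline fill: first packet needs 4·t_tx to clear all hops; remaining 22 packets each add one t_tx.
Total = (4+23-1)·t_tx + 4·t_prop = 26·3.01176 + 4·180 = 798 μs.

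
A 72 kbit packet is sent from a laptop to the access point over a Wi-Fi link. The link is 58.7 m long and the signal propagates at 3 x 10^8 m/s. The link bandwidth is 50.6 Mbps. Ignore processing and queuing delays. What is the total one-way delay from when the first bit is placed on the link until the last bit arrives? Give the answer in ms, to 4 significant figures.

L = 72000 bits.
Transmission delay = L/R = 72000 / 50600000 = 1.42292 ms.
Propagation delay = d/s = 58.7 m / 300000000 m/s = 0.000195667 ms.
Total = 1.423 ms.

1.423 ms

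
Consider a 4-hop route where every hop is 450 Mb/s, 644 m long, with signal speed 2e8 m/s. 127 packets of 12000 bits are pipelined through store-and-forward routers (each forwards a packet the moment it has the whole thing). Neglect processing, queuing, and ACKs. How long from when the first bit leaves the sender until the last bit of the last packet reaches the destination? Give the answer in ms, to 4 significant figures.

Per-hop transmission t_tx = L/R = 12000/450000000 = 0.0266667 ms.
Per-hop propagation t_prop = 644/200000000 = 0.00322 ms.
Pipeline fill: first packet needs 4·t_tx to clear all hops; remaining 126 packets each add one t_tx.
Total = (4+127-1)·t_tx + 4·t_prop = 130·0.0266667 + 4·0.00322 = 3.480 ms.

3.480 ms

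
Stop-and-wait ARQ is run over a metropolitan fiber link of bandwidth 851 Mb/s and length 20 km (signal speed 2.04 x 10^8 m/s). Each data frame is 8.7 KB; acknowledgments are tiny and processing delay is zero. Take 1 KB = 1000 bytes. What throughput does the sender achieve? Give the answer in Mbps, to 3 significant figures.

t_tx = L/R = 69600/851000000 = 8.17861e-05 s.
t_prop = 20000/204000000 = 9.80392e-05 s; RTT = 0.000196078 s.
Cycle = t_tx + RTT = 0.000277865 s.
Throughput = L / cycle = 69600 / 0.000277865 = 250 Mbps.

250 Mbps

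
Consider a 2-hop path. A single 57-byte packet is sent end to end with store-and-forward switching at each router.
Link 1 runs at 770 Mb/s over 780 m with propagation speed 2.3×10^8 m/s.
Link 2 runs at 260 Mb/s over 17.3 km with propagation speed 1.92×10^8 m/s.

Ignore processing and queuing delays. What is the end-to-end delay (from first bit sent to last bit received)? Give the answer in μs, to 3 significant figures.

L = 57 × 8 = 456 bits.
Transmission delays (L/R per hop): 0.592208, 1.75385 μs; sum = 2.34605 μs.
Propagation delays (d/s per hop): 3.3913, 90.1042 μs; sum = 93.4955 μs.
End-to-end = 95.8 μs.

95.8 μs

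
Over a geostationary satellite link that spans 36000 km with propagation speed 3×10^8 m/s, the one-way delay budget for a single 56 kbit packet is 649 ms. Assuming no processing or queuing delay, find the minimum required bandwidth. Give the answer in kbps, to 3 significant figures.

Propagation delay = 36000000 / 300000000 = 120 ms.
Transmission budget = 649 − 120 = 529 ms.
R ≥ L / t_tx = 56000 bits / 0.529 s = 106 kbps.

106 kbps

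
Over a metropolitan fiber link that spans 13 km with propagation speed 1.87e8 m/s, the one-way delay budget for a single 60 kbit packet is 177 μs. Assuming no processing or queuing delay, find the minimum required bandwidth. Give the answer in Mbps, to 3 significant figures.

Propagation delay = 13000 / 187000000 = 69.5187 μs.
Transmission budget = 177 − 69.5187 = 107.481 μs.
R ≥ L / t_tx = 60000 bits / 0.000107481 s = 558 Mbps.

558 Mbps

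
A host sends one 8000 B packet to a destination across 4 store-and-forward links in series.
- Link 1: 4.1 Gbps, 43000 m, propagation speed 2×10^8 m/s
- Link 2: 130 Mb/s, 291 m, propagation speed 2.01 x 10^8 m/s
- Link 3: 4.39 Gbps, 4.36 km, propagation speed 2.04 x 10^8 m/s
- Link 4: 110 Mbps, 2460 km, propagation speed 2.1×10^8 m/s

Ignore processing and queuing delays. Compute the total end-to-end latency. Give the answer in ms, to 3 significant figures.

13.1 ms

L = 8000 × 8 = 64000 bits.
Transmission delays (L/R per hop): 0.0156098, 0.492308, 0.0145786, 0.581818 ms; sum = 1.10431 ms.
Propagation delays (d/s per hop): 0.215, 0.00144776, 0.0213725, 11.7143 ms; sum = 11.9521 ms.
End-to-end = 13.1 ms.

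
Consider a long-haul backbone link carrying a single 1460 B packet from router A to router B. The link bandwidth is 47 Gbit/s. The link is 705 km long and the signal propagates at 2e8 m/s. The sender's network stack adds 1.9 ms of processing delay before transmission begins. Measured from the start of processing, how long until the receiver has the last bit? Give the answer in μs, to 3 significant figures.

L = 1460 × 8 = 11680 bits.
Transmission delay = L/R = 11680 / 47000000000 = 0.248511 μs.
Propagation delay = d/s = 705000 m / 200000000 m/s = 3525 μs.
Plus processing delay 1.9 ms = 1900 μs.
Total = 5430 μs.

5430 μs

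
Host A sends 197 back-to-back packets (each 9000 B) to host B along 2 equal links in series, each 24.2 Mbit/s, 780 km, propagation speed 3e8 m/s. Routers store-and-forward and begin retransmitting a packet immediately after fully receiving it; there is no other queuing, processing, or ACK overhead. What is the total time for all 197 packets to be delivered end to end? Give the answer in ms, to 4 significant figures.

Per-hop transmission t_tx = L/R = 72000/24200000 = 2.97521 ms.
Per-hop propagation t_prop = 780000/300000000 = 2.6 ms.
Pipeline fill: first packet needs 2·t_tx to clear all hops; remaining 196 packets each add one t_tx.
Total = (2+197-1)·t_tx + 2·t_prop = 198·2.97521 + 2·2.6 = 594.3 ms.

594.3 ms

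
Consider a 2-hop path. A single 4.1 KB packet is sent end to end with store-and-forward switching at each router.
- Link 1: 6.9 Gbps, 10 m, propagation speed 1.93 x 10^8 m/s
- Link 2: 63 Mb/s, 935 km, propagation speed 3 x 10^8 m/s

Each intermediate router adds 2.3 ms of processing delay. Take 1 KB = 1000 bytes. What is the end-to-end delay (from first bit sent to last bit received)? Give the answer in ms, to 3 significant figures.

5.94 ms

L = 32800 bits.
Transmission delays (L/R per hop): 0.00475362, 0.520635 ms; sum = 0.525389 ms.
Propagation delays (d/s per hop): 5.18135e-05, 3.11667 ms; sum = 3.11672 ms.
Processing at 1 router(s): 1 × 2.3 ms = 2.3 ms.
End-to-end = 5.94 ms.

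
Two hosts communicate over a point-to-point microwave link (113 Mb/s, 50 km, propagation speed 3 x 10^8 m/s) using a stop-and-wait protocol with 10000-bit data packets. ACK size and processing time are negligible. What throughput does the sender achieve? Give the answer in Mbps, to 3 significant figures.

t_tx = L/R = 10000/113000000 = 8.84956e-05 s.
t_prop = 50000/300000000 = 0.000166667 s; RTT = 0.000333333 s.
Cycle = t_tx + RTT = 0.000421829 s.
Throughput = L / cycle = 10000 / 0.000421829 = 23.7 Mbps.

23.7 Mbps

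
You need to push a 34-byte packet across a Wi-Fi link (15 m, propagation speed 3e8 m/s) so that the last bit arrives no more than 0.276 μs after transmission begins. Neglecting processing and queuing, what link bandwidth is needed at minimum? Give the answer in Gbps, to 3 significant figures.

L = 272 bits.
Propagation delay = 15 / 300000000 = 0.05 μs.
Transmission budget = 0.276 − 0.05 = 0.226 μs.
R ≥ L / t_tx = 272 bits / 2.26e-07 s = 1.20 Gbps.

1.20 Gbps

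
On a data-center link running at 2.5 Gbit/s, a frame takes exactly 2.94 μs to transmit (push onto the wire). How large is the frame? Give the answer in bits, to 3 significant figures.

L = R × t_tx = 2500000000 b/s × 2.94e-06 s = 7350 bits.

7350 bits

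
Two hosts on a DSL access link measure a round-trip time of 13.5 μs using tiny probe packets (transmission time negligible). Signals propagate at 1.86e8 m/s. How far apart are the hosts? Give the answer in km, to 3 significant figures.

One-way propagation = RTT/2 = 6.75 μs.
d = s × t = 186000000 × 6.75e-06 = 1.26 km.

1.26 km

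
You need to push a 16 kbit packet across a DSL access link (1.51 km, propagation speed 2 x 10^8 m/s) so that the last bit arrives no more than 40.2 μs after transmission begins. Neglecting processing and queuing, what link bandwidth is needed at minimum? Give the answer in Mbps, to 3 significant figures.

490 Mbps

Propagation delay = 1510 / 200000000 = 7.55 μs.
Transmission budget = 40.2 − 7.55 = 32.65 μs.
R ≥ L / t_tx = 16000 bits / 3.265e-05 s = 490 Mbps.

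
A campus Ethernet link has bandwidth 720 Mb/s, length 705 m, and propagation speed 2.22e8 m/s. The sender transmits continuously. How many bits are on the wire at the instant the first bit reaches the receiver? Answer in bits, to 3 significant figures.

Propagation delay = 705 / 2.22e+08 = 3.17568e-06 s.
BDP = R × t_prop = 720000000 × 3.17568e-06 = 2286.49 bits.

2290 bits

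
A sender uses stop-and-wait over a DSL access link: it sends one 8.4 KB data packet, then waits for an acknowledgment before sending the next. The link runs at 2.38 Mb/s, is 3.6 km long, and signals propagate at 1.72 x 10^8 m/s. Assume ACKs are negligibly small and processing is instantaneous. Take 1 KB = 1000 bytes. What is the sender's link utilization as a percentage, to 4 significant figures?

t_tx = L/R = 67200/2380000 = 0.0282353 s.
t_prop = 3600/172000000 = 2.09302e-05 s; RTT = 4.18605e-05 s.
Cycle = t_tx + RTT = 0.0282772 s.
Utilization = t_tx / cycle = 0.0282353/0.0282772 = 99.85 %.

99.85 %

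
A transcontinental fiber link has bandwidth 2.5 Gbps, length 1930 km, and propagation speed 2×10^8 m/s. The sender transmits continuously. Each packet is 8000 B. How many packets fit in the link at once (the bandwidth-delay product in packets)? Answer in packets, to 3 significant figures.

Propagation delay = 1930000 / 200000000 = 0.00965 s.
BDP = R × t_prop = 2500000000 × 0.00965 = 24125000 bits.
In packets of 64000 bits: 377 packets.

377 packets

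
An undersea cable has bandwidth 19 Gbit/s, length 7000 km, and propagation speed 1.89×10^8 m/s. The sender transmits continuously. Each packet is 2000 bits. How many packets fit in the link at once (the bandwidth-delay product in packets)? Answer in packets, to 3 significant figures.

352000 packets

Propagation delay = 7000000 / 189000000 = 0.037037 s.
BDP = R × t_prop = 19000000000 × 0.037037 = 703704000 bits.
In packets of 2000 bits: 352000 packets.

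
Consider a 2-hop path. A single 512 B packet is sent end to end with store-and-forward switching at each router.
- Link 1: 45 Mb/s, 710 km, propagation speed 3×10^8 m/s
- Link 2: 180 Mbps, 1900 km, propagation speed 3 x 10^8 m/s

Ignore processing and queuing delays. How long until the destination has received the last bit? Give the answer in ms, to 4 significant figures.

L = 512 × 8 = 4096 bits.
Transmission delays (L/R per hop): 0.0910222, 0.0227556 ms; sum = 0.113778 ms.
Propagation delays (d/s per hop): 2.36667, 6.33333 ms; sum = 8.7 ms.
End-to-end = 8.814 ms.

8.814 ms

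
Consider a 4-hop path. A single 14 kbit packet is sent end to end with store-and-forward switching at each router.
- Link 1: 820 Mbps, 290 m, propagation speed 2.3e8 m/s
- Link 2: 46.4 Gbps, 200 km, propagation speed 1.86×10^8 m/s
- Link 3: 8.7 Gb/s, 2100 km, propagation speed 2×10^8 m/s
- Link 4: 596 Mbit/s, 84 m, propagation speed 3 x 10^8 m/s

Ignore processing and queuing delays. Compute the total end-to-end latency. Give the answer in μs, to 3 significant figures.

L = 14000 bits.
Transmission delays (L/R per hop): 17.0732, 0.301724, 1.6092, 23.4899 μs; sum = 42.474 μs.
Propagation delays (d/s per hop): 1.26087, 1075.27, 10500, 0.28 μs; sum = 11576.8 μs.
End-to-end = 11600 μs.

11600 μs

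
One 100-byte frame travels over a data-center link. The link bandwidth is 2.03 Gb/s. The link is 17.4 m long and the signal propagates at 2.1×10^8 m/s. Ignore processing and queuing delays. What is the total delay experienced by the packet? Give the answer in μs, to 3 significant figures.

0.477 μs

L = 100 × 8 = 800 bits.
Transmission delay = L/R = 800 / 2.03e+09 = 0.394089 μs.
Propagation delay = d/s = 17.4 m / 210000000 m/s = 0.0828571 μs.
Total = 0.477 μs.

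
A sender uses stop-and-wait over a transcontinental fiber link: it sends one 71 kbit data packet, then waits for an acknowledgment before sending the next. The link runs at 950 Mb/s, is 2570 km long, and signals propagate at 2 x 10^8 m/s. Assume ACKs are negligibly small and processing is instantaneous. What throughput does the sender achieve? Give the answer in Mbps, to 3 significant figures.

t_tx = L/R = 71000/950000000 = 7.47368e-05 s.
t_prop = 2570000/200000000 = 0.01285 s; RTT = 0.0257 s.
Cycle = t_tx + RTT = 0.0257747 s.
Throughput = L / cycle = 71000 / 0.0257747 = 2.75 Mbps.

2.75 Mbps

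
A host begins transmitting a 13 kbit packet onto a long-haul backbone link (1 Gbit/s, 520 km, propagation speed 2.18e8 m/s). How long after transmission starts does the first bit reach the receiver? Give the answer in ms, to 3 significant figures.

2.39 ms

First bit experiences only propagation delay: d/s = 520000/2.18e+08 = 2.39 ms.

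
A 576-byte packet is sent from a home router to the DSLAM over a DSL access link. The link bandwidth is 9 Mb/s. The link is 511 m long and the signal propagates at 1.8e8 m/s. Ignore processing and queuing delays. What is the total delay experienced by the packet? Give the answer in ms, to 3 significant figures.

0.515 ms

L = 576 × 8 = 4608 bits.
Transmission delay = L/R = 4608 / 9000000 = 0.512 ms.
Propagation delay = d/s = 511 m / 180000000 m/s = 0.00283889 ms.
Total = 0.515 ms.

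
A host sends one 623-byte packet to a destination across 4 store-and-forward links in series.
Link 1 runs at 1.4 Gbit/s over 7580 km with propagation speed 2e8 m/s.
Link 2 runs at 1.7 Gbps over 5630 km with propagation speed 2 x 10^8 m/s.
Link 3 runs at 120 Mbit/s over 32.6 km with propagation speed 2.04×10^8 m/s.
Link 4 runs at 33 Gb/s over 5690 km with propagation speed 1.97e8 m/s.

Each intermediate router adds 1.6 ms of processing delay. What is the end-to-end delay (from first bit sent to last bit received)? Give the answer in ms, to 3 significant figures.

L = 623 × 8 = 4984 bits.
Transmission delays (L/R per hop): 0.00356, 0.00293176, 0.0415333, 0.00015103 ms; sum = 0.0481761 ms.
Propagation delays (d/s per hop): 37.9, 28.15, 0.159804, 28.8832 ms; sum = 95.0931 ms.
Processing at 3 router(s): 3 × 1.6 ms = 4.8 ms.
End-to-end = 99.9 ms.

99.9 ms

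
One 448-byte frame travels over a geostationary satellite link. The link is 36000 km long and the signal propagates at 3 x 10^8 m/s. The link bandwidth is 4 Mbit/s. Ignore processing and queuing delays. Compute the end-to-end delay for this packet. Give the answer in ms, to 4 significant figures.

120.9 ms

L = 448 × 8 = 3584 bits.
Transmission delay = L/R = 3584 / 4000000 = 0.896 ms.
Propagation delay = d/s = 36000000 m / 300000000 m/s = 120 ms.
Total = 120.9 ms.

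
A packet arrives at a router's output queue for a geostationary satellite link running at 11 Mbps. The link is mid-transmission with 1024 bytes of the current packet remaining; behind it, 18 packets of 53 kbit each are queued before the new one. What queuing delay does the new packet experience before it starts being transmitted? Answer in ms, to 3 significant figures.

87.5 ms

Each queued packet: L/R = 53000/11000000 = 4.81818 ms.
18 queued → 86.7273 ms.
Plus remaining 8192 bits of current packet: 0.744727 ms.
Queuing delay = 87.5 ms.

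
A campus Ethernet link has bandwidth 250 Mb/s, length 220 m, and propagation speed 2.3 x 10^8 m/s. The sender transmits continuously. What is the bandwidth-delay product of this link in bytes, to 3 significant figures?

Propagation delay = 220 / 2.3e+08 = 9.56522e-07 s.
BDP = R × t_prop = 250000000 × 9.56522e-07 = 239.13 bits.
In bytes: 239.13/8 = 29.9 bytes.

29.9 bytes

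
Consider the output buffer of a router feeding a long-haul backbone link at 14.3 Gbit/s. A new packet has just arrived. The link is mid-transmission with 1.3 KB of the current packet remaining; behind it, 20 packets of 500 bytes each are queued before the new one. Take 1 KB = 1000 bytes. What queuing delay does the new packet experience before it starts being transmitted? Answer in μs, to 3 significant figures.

Each queued packet: L/R = 4000/14300000000 = 0.27972 μs.
20 queued → 5.59441 μs.
Plus remaining 10400 bits of current packet: 0.727273 μs.
Queuing delay = 6.32 μs.

6.32 μs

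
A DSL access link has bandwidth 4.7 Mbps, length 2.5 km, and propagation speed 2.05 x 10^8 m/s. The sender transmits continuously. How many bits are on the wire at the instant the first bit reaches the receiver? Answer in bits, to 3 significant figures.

Propagation delay = 2500 / 2.05e+08 = 1.21951e-05 s.
BDP = R × t_prop = 4700000 × 1.21951e-05 = 57.3171 bits.

57.3 bits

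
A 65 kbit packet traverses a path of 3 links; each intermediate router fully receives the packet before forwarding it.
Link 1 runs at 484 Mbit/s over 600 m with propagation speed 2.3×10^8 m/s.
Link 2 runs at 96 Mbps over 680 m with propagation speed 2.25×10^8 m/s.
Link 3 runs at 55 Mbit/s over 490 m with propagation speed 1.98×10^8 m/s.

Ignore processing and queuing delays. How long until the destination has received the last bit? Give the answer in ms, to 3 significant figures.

L = 65000 bits.
Transmission delays (L/R per hop): 0.134298, 0.677083, 1.18182 ms; sum = 1.9932 ms.
Propagation delays (d/s per hop): 0.0026087, 0.00302222, 0.00247475 ms; sum = 0.00810567 ms.
End-to-end = 2.00 ms.

2.00 ms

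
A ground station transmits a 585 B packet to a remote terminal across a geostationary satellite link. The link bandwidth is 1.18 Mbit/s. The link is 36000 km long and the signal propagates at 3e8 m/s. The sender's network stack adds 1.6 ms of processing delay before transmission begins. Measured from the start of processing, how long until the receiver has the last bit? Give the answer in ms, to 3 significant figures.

L = 585 × 8 = 4680 bits.
Transmission delay = L/R = 4680 / 1180000 = 3.9661 ms.
Propagation delay = d/s = 36000000 m / 300000000 m/s = 120 ms.
Plus processing delay 1.6 ms = 1.6 ms.
Total = 126 ms.

126 ms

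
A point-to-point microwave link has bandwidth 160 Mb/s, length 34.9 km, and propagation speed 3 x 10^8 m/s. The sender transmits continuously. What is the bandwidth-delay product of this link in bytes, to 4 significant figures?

2327 bytes

Propagation delay = 34900 / 300000000 = 0.000116333 s.
BDP = R × t_prop = 160000000 × 0.000116333 = 18613.3 bits.
In bytes: 18613.3/8 = 2327 bytes.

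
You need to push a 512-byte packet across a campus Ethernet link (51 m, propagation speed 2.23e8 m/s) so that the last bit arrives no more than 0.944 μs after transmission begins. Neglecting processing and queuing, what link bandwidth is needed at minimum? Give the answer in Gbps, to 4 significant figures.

5.726 Gbps

L = 4096 bits.
Propagation delay = 51 / 223000000 = 0.2287 μs.
Transmission budget = 0.944 − 0.2287 = 0.7153 μs.
R ≥ L / t_tx = 4096 bits / 7.153e-07 s = 5.726 Gbps.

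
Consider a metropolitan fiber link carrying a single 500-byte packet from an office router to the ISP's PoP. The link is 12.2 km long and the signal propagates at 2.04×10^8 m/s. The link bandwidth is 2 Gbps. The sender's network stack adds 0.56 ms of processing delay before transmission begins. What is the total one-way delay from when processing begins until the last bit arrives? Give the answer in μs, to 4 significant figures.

621.8 μs

L = 500 × 8 = 4000 bits.
Transmission delay = L/R = 4000 / 2000000000 = 2 μs.
Propagation delay = d/s = 12200 m / 204000000 m/s = 59.8039 μs.
Plus processing delay 0.56 ms = 560 μs.
Total = 621.8 μs.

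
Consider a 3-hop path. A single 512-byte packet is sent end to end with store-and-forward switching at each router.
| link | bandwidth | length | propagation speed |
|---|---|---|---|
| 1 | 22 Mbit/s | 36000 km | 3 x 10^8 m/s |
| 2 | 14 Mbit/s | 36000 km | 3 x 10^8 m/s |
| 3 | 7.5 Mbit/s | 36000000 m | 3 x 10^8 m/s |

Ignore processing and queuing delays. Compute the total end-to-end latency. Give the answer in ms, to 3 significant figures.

361 ms

L = 512 × 8 = 4096 bits.
Transmission delays (L/R per hop): 0.186182, 0.292571, 0.546133 ms; sum = 1.02489 ms.
Propagation delays (d/s per hop): 120, 120, 120 ms; sum = 360 ms.
End-to-end = 361 ms.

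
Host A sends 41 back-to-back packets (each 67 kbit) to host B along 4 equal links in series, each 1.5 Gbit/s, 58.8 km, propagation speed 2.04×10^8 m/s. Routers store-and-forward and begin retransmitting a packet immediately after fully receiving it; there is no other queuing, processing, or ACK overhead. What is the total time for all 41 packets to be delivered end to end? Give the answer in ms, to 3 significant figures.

Per-hop transmission t_tx = L/R = 67000/1500000000 = 0.0446667 ms.
Per-hop propagation t_prop = 58800/204000000 = 0.288235 ms.
Pipeline fill: first packet needs 4·t_tx to clear all hops; remaining 40 packets each add one t_tx.
Total = (4+41-1)·t_tx + 4·t_prop = 44·0.0446667 + 4·0.288235 = 3.12 ms.

3.12 ms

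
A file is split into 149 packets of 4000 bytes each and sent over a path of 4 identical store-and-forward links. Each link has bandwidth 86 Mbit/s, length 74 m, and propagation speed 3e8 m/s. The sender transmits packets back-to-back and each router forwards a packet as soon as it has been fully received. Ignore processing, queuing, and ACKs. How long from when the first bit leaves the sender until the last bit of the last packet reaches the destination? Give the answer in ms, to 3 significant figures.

Per-hop transmission t_tx = L/R = 32000/86000000 = 0.372093 ms.
Per-hop propagation t_prop = 74/300000000 = 0.000246667 ms.
Pipeline fill: first packet needs 4·t_tx to clear all hops; remaining 148 packets each add one t_tx.
Total = (4+149-1)·t_tx + 4·t_prop = 152·0.372093 + 4·0.000246667 = 56.6 ms.

56.6 ms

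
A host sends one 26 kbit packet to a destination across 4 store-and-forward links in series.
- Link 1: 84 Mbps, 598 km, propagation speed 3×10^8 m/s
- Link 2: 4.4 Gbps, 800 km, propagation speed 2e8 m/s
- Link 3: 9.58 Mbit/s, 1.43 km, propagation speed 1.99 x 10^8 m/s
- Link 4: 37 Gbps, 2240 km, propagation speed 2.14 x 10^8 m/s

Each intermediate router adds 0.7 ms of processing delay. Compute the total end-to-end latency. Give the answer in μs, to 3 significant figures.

L = 26000 bits.
Transmission delays (L/R per hop): 309.524, 5.90909, 2713.99, 0.702703 μs; sum = 3030.12 μs.
Propagation delays (d/s per hop): 1993.33, 4000, 7.18593, 10467.3 μs; sum = 16467.8 μs.
Processing at 3 router(s): 3 × 0.7 ms = 2100 μs.
End-to-end = 21600 μs.

21600 μs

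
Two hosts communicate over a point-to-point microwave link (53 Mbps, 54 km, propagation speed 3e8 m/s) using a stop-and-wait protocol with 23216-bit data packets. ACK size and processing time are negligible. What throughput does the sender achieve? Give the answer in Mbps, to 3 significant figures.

29.1 Mbps

t_tx = L/R = 23216/53000000 = 0.000438038 s.
t_prop = 54000/300000000 = 0.00018 s; RTT = 0.00036 s.
Cycle = t_tx + RTT = 0.000798038 s.
Throughput = L / cycle = 23216 / 0.000798038 = 29.1 Mbps.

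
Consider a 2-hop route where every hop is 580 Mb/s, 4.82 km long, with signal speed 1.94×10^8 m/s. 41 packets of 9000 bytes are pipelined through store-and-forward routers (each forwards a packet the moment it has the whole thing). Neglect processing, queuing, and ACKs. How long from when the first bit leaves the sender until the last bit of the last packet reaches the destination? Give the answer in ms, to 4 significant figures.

Per-hop transmission t_tx = L/R = 72000/580000000 = 0.124138 ms.
Per-hop propagation t_prop = 4820/194000000 = 0.0248454 ms.
Pipeline fill: first packet needs 2·t_tx to clear all hops; remaining 40 packets each add one t_tx.
Total = (2+41-1)·t_tx + 2·t_prop = 42·0.124138 + 2·0.0248454 = 5.263 ms.

5.263 ms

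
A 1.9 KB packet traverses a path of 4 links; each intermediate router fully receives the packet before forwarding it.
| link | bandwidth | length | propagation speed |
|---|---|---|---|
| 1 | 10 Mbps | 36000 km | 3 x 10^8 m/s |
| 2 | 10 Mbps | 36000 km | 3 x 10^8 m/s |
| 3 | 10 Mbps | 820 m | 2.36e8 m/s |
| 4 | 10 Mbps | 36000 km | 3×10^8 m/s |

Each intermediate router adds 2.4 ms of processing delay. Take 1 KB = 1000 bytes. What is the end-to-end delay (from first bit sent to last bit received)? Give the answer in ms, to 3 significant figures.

L = 15200 bits.
Transmission delay per hop = L/R = 15200/10000000 = 1.52 ms; 4 hops → 6.08 ms.
Propagation delays (d/s per hop): 120, 120, 0.00347458, 120 ms; sum = 360.003 ms.
Processing at 3 router(s): 3 × 2.4 ms = 7.2 ms.
End-to-end = 373 ms.

373 ms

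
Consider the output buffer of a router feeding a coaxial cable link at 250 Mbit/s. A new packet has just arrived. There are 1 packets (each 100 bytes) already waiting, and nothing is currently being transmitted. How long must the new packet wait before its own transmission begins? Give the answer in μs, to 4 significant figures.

Each queued packet: L/R = 800/250000000 = 3.2 μs.
1 queued → 3.2 μs.
Queuing delay = 3.200 μs.

3.200 μs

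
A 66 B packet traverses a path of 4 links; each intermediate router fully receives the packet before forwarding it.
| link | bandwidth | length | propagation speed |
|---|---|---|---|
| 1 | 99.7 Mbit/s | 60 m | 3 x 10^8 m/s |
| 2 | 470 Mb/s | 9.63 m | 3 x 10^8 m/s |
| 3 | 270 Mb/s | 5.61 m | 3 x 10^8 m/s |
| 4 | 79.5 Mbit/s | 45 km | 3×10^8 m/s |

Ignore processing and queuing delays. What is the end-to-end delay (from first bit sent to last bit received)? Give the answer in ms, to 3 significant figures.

L = 66 × 8 = 528 bits.
Transmission delays (L/R per hop): 0.00529589, 0.0011234, 0.00195556, 0.00664151 ms; sum = 0.0150164 ms.
Propagation delays (d/s per hop): 0.0002, 3.21e-05, 1.87e-05, 0.15 ms; sum = 0.150251 ms.
End-to-end = 0.165 ms.

0.165 ms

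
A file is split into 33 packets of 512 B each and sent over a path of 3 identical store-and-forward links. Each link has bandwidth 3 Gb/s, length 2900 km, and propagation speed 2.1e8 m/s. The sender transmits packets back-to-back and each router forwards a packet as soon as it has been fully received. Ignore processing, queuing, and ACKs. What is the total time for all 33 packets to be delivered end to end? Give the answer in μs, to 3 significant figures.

41500 μs

Per-hop transmission t_tx = L/R = 4096/3000000000 = 1.36533 μs.
Per-hop propagation t_prop = 2900000/210000000 = 13809.5 μs.
Pipeline fill: first packet needs 3·t_tx to clear all hops; remaining 32 packets each add one t_tx.
Total = (3+33-1)·t_tx + 3·t_prop = 35·1.36533 + 3·13809.5 = 41500 μs.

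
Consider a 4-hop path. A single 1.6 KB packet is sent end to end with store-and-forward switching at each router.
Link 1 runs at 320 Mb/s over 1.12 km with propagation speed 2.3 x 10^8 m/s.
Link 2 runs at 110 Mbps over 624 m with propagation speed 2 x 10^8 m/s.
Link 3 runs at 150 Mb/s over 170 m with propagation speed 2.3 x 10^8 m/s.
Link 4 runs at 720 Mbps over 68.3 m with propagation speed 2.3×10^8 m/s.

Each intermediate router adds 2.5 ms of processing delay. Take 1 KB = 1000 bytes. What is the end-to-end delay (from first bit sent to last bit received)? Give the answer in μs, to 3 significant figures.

7770 μs

L = 12800 bits.
Transmission delays (L/R per hop): 40, 116.364, 85.3333, 17.7778 μs; sum = 259.475 μs.
Propagation delays (d/s per hop): 4.86957, 3.12, 0.73913, 0.296957 μs; sum = 9.02565 μs.
Processing at 3 router(s): 3 × 2.5 ms = 7500 μs.
End-to-end = 7770 μs.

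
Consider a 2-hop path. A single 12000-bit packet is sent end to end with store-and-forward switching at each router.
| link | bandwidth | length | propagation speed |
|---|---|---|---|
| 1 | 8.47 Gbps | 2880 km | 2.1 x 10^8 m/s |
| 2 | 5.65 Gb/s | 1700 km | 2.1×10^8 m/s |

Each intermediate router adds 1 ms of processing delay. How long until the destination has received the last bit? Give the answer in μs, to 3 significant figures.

22800 μs

Transmission delays (L/R per hop): 1.41677, 2.12389 μs; sum = 3.54066 μs.
Propagation delays (d/s per hop): 13714.3, 8095.24 μs; sum = 21809.5 μs.
Processing at 1 router(s): 1 × 1 ms = 1000 μs.
End-to-end = 22800 μs.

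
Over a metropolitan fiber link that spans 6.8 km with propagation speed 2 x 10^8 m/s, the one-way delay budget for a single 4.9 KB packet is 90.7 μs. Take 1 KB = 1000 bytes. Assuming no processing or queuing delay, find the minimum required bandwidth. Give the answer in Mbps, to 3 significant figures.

691 Mbps

L = 39200 bits.
Propagation delay = 6800 / 200000000 = 34 μs.
Transmission budget = 90.7 − 34 = 56.7 μs.
R ≥ L / t_tx = 39200 bits / 5.67e-05 s = 691 Mbps.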